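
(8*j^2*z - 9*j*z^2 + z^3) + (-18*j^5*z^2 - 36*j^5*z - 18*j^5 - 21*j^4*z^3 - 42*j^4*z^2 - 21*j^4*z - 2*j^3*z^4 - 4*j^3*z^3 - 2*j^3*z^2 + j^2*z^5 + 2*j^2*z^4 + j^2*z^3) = -18*j^5*z^2 - 36*j^5*z - 18*j^5 - 21*j^4*z^3 - 42*j^4*z^2 - 21*j^4*z - 2*j^3*z^4 - 4*j^3*z^3 - 2*j^3*z^2 + j^2*z^5 + 2*j^2*z^4 + j^2*z^3 + 8*j^2*z - 9*j*z^2 + z^3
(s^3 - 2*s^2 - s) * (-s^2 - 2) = -s^5 + 2*s^4 - s^3 + 4*s^2 + 2*s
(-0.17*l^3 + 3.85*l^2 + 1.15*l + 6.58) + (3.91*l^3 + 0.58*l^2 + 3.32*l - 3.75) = 3.74*l^3 + 4.43*l^2 + 4.47*l + 2.83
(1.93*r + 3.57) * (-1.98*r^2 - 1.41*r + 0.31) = -3.8214*r^3 - 9.7899*r^2 - 4.4354*r + 1.1067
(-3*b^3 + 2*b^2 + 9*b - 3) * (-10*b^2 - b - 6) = 30*b^5 - 17*b^4 - 74*b^3 + 9*b^2 - 51*b + 18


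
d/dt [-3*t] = -3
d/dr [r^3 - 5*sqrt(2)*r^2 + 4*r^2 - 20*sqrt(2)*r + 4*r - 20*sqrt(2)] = 3*r^2 - 10*sqrt(2)*r + 8*r - 20*sqrt(2) + 4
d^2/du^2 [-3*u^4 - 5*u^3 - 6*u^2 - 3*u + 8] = -36*u^2 - 30*u - 12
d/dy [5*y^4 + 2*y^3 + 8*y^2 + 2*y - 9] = 20*y^3 + 6*y^2 + 16*y + 2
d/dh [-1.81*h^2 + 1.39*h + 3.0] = 1.39 - 3.62*h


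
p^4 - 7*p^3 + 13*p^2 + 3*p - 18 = (p - 3)^2*(p - 2)*(p + 1)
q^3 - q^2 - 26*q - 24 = (q - 6)*(q + 1)*(q + 4)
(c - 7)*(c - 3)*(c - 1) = c^3 - 11*c^2 + 31*c - 21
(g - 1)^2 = g^2 - 2*g + 1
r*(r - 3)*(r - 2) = r^3 - 5*r^2 + 6*r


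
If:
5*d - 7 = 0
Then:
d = 7/5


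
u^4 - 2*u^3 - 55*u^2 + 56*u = u*(u - 8)*(u - 1)*(u + 7)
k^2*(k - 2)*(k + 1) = k^4 - k^3 - 2*k^2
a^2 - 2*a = a*(a - 2)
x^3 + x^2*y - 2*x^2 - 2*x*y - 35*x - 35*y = (x - 7)*(x + 5)*(x + y)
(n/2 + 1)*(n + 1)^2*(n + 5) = n^4/2 + 9*n^3/2 + 25*n^2/2 + 27*n/2 + 5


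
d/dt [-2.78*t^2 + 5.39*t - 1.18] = 5.39 - 5.56*t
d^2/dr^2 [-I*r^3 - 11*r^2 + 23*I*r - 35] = -6*I*r - 22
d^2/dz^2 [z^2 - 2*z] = 2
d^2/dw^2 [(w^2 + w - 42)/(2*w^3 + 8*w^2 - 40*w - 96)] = (w^6 + 3*w^5 - 180*w^4 - 892*w^3 + 1368*w^2 + 4608*w - 23520)/(w^9 + 12*w^8 - 12*w^7 - 560*w^6 - 912*w^5 + 8256*w^4 + 21952*w^3 - 29952*w^2 - 138240*w - 110592)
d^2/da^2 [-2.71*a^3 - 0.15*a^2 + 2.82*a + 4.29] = -16.26*a - 0.3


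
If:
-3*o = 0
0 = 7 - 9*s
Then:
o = 0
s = 7/9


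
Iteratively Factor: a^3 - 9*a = (a + 3)*(a^2 - 3*a) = (a - 3)*(a + 3)*(a)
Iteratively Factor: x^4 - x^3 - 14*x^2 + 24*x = (x)*(x^3 - x^2 - 14*x + 24) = x*(x + 4)*(x^2 - 5*x + 6) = x*(x - 2)*(x + 4)*(x - 3)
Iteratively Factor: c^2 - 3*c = (c)*(c - 3)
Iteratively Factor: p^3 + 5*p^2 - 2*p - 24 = (p + 4)*(p^2 + p - 6) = (p - 2)*(p + 4)*(p + 3)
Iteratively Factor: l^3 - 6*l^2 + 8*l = (l - 2)*(l^2 - 4*l) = l*(l - 2)*(l - 4)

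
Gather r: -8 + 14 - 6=0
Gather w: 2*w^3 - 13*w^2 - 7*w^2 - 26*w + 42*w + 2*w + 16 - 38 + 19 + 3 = 2*w^3 - 20*w^2 + 18*w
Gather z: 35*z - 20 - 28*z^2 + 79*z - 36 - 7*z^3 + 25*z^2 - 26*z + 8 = -7*z^3 - 3*z^2 + 88*z - 48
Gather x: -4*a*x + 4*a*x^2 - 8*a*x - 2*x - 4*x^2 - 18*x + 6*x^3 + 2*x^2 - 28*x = 6*x^3 + x^2*(4*a - 2) + x*(-12*a - 48)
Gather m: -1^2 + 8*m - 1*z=8*m - z - 1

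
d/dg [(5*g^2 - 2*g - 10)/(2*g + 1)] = 2*(5*g^2 + 5*g + 9)/(4*g^2 + 4*g + 1)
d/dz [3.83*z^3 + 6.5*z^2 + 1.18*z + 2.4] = 11.49*z^2 + 13.0*z + 1.18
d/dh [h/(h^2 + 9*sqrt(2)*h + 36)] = (36 - h^2)/(h^4 + 18*sqrt(2)*h^3 + 234*h^2 + 648*sqrt(2)*h + 1296)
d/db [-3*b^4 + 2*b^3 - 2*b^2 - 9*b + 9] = -12*b^3 + 6*b^2 - 4*b - 9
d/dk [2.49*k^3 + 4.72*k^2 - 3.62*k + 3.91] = 7.47*k^2 + 9.44*k - 3.62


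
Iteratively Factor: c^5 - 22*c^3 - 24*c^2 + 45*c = (c + 3)*(c^4 - 3*c^3 - 13*c^2 + 15*c) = (c - 5)*(c + 3)*(c^3 + 2*c^2 - 3*c) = (c - 5)*(c + 3)^2*(c^2 - c) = (c - 5)*(c - 1)*(c + 3)^2*(c)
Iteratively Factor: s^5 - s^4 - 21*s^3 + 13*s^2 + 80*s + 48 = (s + 4)*(s^4 - 5*s^3 - s^2 + 17*s + 12) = (s + 1)*(s + 4)*(s^3 - 6*s^2 + 5*s + 12) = (s + 1)^2*(s + 4)*(s^2 - 7*s + 12) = (s - 3)*(s + 1)^2*(s + 4)*(s - 4)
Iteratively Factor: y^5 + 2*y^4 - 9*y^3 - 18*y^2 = (y - 3)*(y^4 + 5*y^3 + 6*y^2) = y*(y - 3)*(y^3 + 5*y^2 + 6*y) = y*(y - 3)*(y + 3)*(y^2 + 2*y) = y*(y - 3)*(y + 2)*(y + 3)*(y)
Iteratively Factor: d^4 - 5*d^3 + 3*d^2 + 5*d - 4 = (d + 1)*(d^3 - 6*d^2 + 9*d - 4) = (d - 1)*(d + 1)*(d^2 - 5*d + 4) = (d - 4)*(d - 1)*(d + 1)*(d - 1)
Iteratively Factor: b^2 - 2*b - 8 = (b + 2)*(b - 4)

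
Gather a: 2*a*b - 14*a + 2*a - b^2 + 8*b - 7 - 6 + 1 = a*(2*b - 12) - b^2 + 8*b - 12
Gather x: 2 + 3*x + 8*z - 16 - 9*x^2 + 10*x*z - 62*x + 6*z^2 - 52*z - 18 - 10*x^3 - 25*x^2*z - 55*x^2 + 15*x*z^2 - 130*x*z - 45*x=-10*x^3 + x^2*(-25*z - 64) + x*(15*z^2 - 120*z - 104) + 6*z^2 - 44*z - 32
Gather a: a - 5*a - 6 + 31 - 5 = 20 - 4*a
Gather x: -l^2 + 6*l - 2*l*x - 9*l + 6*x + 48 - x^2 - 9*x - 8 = -l^2 - 3*l - x^2 + x*(-2*l - 3) + 40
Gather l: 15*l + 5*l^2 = 5*l^2 + 15*l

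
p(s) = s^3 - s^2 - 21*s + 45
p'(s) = 3*s^2 - 2*s - 21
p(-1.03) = 64.48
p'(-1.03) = -15.76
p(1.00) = 24.00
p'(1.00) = -20.00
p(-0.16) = 48.33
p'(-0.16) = -20.60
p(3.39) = 1.28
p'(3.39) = 6.70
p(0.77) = 28.69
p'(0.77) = -20.76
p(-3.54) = 62.45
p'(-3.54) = 23.67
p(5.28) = 53.44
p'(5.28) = 52.08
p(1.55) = 13.77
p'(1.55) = -16.89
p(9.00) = 504.00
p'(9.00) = 204.00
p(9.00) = 504.00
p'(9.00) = 204.00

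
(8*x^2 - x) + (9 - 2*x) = 8*x^2 - 3*x + 9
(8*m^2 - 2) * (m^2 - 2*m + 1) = 8*m^4 - 16*m^3 + 6*m^2 + 4*m - 2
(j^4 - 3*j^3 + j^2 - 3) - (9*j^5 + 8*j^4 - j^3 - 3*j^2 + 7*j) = -9*j^5 - 7*j^4 - 2*j^3 + 4*j^2 - 7*j - 3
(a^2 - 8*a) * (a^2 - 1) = a^4 - 8*a^3 - a^2 + 8*a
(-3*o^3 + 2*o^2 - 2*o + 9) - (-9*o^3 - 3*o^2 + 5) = 6*o^3 + 5*o^2 - 2*o + 4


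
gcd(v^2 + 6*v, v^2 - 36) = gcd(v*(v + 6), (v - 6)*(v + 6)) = v + 6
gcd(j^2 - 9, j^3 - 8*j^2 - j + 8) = 1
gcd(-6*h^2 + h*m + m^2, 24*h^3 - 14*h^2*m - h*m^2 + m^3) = 2*h - m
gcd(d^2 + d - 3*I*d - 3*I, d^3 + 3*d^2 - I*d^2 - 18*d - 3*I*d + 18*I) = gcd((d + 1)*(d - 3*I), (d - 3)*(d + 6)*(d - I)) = 1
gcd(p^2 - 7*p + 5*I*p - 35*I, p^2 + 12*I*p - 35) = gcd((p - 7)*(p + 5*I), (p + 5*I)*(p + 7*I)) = p + 5*I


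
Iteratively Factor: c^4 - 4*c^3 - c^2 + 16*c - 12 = (c - 3)*(c^3 - c^2 - 4*c + 4) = (c - 3)*(c - 2)*(c^2 + c - 2) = (c - 3)*(c - 2)*(c + 2)*(c - 1)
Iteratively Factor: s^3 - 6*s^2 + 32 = (s - 4)*(s^2 - 2*s - 8) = (s - 4)^2*(s + 2)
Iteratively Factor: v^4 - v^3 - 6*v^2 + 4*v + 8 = (v - 2)*(v^3 + v^2 - 4*v - 4) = (v - 2)^2*(v^2 + 3*v + 2) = (v - 2)^2*(v + 2)*(v + 1)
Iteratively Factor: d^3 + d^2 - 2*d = (d)*(d^2 + d - 2) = d*(d - 1)*(d + 2)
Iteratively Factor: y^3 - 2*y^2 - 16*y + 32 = (y - 2)*(y^2 - 16) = (y - 4)*(y - 2)*(y + 4)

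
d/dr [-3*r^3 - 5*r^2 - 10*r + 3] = -9*r^2 - 10*r - 10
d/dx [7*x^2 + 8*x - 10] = 14*x + 8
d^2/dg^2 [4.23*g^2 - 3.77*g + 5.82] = 8.46000000000000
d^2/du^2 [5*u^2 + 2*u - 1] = 10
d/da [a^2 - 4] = 2*a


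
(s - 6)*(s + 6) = s^2 - 36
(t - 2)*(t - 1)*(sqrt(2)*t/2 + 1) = sqrt(2)*t^3/2 - 3*sqrt(2)*t^2/2 + t^2 - 3*t + sqrt(2)*t + 2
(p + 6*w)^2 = p^2 + 12*p*w + 36*w^2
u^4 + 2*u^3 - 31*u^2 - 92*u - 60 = (u - 6)*(u + 1)*(u + 2)*(u + 5)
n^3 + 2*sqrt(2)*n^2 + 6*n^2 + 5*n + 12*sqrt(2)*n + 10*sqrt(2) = (n + 1)*(n + 5)*(n + 2*sqrt(2))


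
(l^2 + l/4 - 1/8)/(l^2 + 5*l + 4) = (l^2 + l/4 - 1/8)/(l^2 + 5*l + 4)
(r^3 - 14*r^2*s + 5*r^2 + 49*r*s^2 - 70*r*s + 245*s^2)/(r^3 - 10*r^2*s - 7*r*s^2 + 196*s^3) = (r + 5)/(r + 4*s)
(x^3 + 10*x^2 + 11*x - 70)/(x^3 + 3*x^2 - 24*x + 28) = (x + 5)/(x - 2)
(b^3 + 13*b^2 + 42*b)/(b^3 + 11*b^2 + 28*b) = (b + 6)/(b + 4)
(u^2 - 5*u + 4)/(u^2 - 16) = (u - 1)/(u + 4)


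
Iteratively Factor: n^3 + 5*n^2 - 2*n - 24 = (n + 3)*(n^2 + 2*n - 8) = (n - 2)*(n + 3)*(n + 4)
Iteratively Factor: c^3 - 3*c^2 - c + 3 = (c + 1)*(c^2 - 4*c + 3) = (c - 3)*(c + 1)*(c - 1)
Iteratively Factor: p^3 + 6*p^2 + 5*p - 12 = (p + 4)*(p^2 + 2*p - 3) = (p - 1)*(p + 4)*(p + 3)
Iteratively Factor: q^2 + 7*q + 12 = (q + 4)*(q + 3)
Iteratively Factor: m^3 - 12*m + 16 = (m + 4)*(m^2 - 4*m + 4) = (m - 2)*(m + 4)*(m - 2)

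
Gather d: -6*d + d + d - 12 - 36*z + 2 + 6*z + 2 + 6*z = -4*d - 24*z - 8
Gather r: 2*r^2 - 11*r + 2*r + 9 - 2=2*r^2 - 9*r + 7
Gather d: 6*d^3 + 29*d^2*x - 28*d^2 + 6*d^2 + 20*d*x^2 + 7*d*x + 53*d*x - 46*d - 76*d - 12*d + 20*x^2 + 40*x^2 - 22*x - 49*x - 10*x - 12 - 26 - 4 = 6*d^3 + d^2*(29*x - 22) + d*(20*x^2 + 60*x - 134) + 60*x^2 - 81*x - 42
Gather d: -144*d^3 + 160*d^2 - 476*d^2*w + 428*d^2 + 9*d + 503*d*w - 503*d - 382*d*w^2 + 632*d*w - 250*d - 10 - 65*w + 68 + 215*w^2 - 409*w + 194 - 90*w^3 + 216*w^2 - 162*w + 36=-144*d^3 + d^2*(588 - 476*w) + d*(-382*w^2 + 1135*w - 744) - 90*w^3 + 431*w^2 - 636*w + 288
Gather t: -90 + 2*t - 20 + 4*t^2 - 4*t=4*t^2 - 2*t - 110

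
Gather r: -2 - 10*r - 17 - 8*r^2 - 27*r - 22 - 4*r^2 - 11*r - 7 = -12*r^2 - 48*r - 48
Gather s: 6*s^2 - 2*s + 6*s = 6*s^2 + 4*s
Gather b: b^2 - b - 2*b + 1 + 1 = b^2 - 3*b + 2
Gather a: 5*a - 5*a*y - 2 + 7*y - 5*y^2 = a*(5 - 5*y) - 5*y^2 + 7*y - 2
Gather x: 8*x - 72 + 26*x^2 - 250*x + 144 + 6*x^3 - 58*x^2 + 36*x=6*x^3 - 32*x^2 - 206*x + 72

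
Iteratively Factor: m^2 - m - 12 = (m - 4)*(m + 3)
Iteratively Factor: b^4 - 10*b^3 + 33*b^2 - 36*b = (b - 4)*(b^3 - 6*b^2 + 9*b) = b*(b - 4)*(b^2 - 6*b + 9) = b*(b - 4)*(b - 3)*(b - 3)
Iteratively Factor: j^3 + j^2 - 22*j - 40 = (j + 2)*(j^2 - j - 20) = (j - 5)*(j + 2)*(j + 4)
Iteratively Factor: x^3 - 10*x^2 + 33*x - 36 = (x - 3)*(x^2 - 7*x + 12) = (x - 4)*(x - 3)*(x - 3)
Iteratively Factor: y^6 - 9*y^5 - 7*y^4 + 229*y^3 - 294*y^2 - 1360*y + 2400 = (y + 3)*(y^5 - 12*y^4 + 29*y^3 + 142*y^2 - 720*y + 800) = (y - 5)*(y + 3)*(y^4 - 7*y^3 - 6*y^2 + 112*y - 160) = (y - 5)*(y - 2)*(y + 3)*(y^3 - 5*y^2 - 16*y + 80) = (y - 5)^2*(y - 2)*(y + 3)*(y^2 - 16) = (y - 5)^2*(y - 4)*(y - 2)*(y + 3)*(y + 4)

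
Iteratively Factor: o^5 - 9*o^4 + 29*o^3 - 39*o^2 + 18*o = (o - 2)*(o^4 - 7*o^3 + 15*o^2 - 9*o) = o*(o - 2)*(o^3 - 7*o^2 + 15*o - 9) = o*(o - 2)*(o - 1)*(o^2 - 6*o + 9) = o*(o - 3)*(o - 2)*(o - 1)*(o - 3)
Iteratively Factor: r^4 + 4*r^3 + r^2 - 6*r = (r)*(r^3 + 4*r^2 + r - 6) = r*(r + 3)*(r^2 + r - 2) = r*(r + 2)*(r + 3)*(r - 1)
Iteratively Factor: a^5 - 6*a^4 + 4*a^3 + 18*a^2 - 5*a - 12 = (a - 3)*(a^4 - 3*a^3 - 5*a^2 + 3*a + 4) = (a - 3)*(a + 1)*(a^3 - 4*a^2 - a + 4) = (a - 4)*(a - 3)*(a + 1)*(a^2 - 1) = (a - 4)*(a - 3)*(a + 1)^2*(a - 1)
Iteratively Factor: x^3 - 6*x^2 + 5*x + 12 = (x + 1)*(x^2 - 7*x + 12) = (x - 3)*(x + 1)*(x - 4)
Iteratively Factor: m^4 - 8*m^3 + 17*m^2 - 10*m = (m)*(m^3 - 8*m^2 + 17*m - 10) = m*(m - 2)*(m^2 - 6*m + 5) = m*(m - 5)*(m - 2)*(m - 1)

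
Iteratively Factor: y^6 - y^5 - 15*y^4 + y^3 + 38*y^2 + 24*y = (y - 4)*(y^5 + 3*y^4 - 3*y^3 - 11*y^2 - 6*y) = (y - 4)*(y + 3)*(y^4 - 3*y^2 - 2*y) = (y - 4)*(y + 1)*(y + 3)*(y^3 - y^2 - 2*y) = y*(y - 4)*(y + 1)*(y + 3)*(y^2 - y - 2) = y*(y - 4)*(y - 2)*(y + 1)*(y + 3)*(y + 1)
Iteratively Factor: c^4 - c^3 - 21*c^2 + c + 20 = (c + 4)*(c^3 - 5*c^2 - c + 5) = (c + 1)*(c + 4)*(c^2 - 6*c + 5) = (c - 5)*(c + 1)*(c + 4)*(c - 1)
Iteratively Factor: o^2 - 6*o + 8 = (o - 2)*(o - 4)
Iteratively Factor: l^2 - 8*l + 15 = (l - 5)*(l - 3)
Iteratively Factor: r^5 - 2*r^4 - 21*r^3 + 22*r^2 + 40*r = (r - 5)*(r^4 + 3*r^3 - 6*r^2 - 8*r) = r*(r - 5)*(r^3 + 3*r^2 - 6*r - 8) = r*(r - 5)*(r + 1)*(r^2 + 2*r - 8) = r*(r - 5)*(r + 1)*(r + 4)*(r - 2)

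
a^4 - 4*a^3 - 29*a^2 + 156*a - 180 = (a - 5)*(a - 3)*(a - 2)*(a + 6)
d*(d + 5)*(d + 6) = d^3 + 11*d^2 + 30*d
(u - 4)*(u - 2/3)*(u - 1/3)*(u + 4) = u^4 - u^3 - 142*u^2/9 + 16*u - 32/9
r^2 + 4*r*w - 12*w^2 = (r - 2*w)*(r + 6*w)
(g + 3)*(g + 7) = g^2 + 10*g + 21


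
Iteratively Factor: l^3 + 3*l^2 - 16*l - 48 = (l - 4)*(l^2 + 7*l + 12) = (l - 4)*(l + 4)*(l + 3)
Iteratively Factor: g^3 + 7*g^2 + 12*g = (g + 3)*(g^2 + 4*g) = (g + 3)*(g + 4)*(g)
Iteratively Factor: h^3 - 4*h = (h)*(h^2 - 4) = h*(h - 2)*(h + 2)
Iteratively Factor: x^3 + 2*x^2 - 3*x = (x)*(x^2 + 2*x - 3) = x*(x + 3)*(x - 1)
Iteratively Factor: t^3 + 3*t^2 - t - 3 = (t + 1)*(t^2 + 2*t - 3) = (t + 1)*(t + 3)*(t - 1)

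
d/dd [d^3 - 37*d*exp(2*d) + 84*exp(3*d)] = 3*d^2 - 74*d*exp(2*d) + 252*exp(3*d) - 37*exp(2*d)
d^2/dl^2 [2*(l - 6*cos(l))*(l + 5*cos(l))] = 2*l*cos(l) - 240*sin(l)^2 + 4*sin(l) + 124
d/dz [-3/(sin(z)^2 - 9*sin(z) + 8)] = 3*(2*sin(z) - 9)*cos(z)/(sin(z)^2 - 9*sin(z) + 8)^2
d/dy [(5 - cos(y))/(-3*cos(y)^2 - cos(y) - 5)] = (3*cos(y)^2 - 30*cos(y) - 10)*sin(y)/(3*cos(y)^2 + cos(y) + 5)^2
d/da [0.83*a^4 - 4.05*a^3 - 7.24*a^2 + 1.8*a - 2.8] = 3.32*a^3 - 12.15*a^2 - 14.48*a + 1.8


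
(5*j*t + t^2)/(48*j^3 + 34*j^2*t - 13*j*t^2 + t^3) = t*(5*j + t)/(48*j^3 + 34*j^2*t - 13*j*t^2 + t^3)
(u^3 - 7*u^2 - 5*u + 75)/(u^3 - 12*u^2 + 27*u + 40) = (u^2 - 2*u - 15)/(u^2 - 7*u - 8)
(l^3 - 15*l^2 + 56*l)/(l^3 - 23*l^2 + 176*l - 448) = l/(l - 8)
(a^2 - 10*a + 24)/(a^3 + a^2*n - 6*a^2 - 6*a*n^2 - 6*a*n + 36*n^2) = (a - 4)/(a^2 + a*n - 6*n^2)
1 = 1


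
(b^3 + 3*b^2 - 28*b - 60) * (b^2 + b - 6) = b^5 + 4*b^4 - 31*b^3 - 106*b^2 + 108*b + 360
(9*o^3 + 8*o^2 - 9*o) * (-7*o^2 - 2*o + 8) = -63*o^5 - 74*o^4 + 119*o^3 + 82*o^2 - 72*o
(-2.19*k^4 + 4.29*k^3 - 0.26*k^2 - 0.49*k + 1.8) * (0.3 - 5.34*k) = 11.6946*k^5 - 23.5656*k^4 + 2.6754*k^3 + 2.5386*k^2 - 9.759*k + 0.54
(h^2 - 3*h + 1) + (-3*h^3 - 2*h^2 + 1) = -3*h^3 - h^2 - 3*h + 2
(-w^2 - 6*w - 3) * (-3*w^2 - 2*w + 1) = 3*w^4 + 20*w^3 + 20*w^2 - 3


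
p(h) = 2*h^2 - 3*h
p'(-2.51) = -13.04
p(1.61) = 0.35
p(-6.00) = 90.00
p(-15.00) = 495.00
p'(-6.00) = -27.00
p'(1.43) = 2.72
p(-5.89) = 87.05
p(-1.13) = 5.94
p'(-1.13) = -7.52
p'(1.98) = 4.92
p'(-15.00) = -63.00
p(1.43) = -0.20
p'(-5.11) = -23.44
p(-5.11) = 67.55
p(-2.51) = 20.13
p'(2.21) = 5.84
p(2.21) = 3.14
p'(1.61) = 3.44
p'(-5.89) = -26.56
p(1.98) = 1.90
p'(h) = 4*h - 3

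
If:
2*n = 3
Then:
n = 3/2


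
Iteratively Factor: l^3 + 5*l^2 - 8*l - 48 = (l - 3)*(l^2 + 8*l + 16) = (l - 3)*(l + 4)*(l + 4)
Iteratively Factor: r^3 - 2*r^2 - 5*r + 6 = (r + 2)*(r^2 - 4*r + 3) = (r - 3)*(r + 2)*(r - 1)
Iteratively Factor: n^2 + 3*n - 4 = (n - 1)*(n + 4)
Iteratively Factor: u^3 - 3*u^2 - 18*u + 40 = (u + 4)*(u^2 - 7*u + 10) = (u - 2)*(u + 4)*(u - 5)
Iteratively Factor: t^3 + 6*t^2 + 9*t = (t)*(t^2 + 6*t + 9) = t*(t + 3)*(t + 3)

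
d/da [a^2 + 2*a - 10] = 2*a + 2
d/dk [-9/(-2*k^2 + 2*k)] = 9*(1 - 2*k)/(2*k^2*(k - 1)^2)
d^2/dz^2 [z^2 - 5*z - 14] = 2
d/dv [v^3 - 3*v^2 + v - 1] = 3*v^2 - 6*v + 1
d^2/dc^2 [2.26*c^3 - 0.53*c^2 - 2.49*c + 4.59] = 13.56*c - 1.06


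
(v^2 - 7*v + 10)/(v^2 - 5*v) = (v - 2)/v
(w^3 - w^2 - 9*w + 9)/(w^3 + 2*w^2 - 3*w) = (w - 3)/w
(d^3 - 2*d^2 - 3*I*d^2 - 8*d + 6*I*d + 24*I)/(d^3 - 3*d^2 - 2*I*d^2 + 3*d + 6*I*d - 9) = (d^2 - 2*d - 8)/(d^2 + d*(-3 + I) - 3*I)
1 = 1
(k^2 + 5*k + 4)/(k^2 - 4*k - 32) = (k + 1)/(k - 8)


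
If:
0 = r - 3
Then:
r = 3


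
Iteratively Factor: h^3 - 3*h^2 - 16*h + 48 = (h - 3)*(h^2 - 16) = (h - 4)*(h - 3)*(h + 4)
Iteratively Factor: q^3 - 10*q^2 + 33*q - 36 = (q - 4)*(q^2 - 6*q + 9) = (q - 4)*(q - 3)*(q - 3)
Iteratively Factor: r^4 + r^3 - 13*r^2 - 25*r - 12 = (r + 3)*(r^3 - 2*r^2 - 7*r - 4) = (r + 1)*(r + 3)*(r^2 - 3*r - 4) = (r + 1)^2*(r + 3)*(r - 4)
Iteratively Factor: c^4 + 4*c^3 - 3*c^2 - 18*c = (c + 3)*(c^3 + c^2 - 6*c) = c*(c + 3)*(c^2 + c - 6) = c*(c - 2)*(c + 3)*(c + 3)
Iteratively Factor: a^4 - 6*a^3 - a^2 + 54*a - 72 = (a - 3)*(a^3 - 3*a^2 - 10*a + 24) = (a - 3)*(a + 3)*(a^2 - 6*a + 8) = (a - 3)*(a - 2)*(a + 3)*(a - 4)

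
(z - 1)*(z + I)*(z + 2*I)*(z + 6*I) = z^4 - z^3 + 9*I*z^3 - 20*z^2 - 9*I*z^2 + 20*z - 12*I*z + 12*I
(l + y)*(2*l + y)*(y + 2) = 2*l^2*y + 4*l^2 + 3*l*y^2 + 6*l*y + y^3 + 2*y^2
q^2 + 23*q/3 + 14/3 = (q + 2/3)*(q + 7)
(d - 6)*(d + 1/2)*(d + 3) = d^3 - 5*d^2/2 - 39*d/2 - 9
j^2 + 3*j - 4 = (j - 1)*(j + 4)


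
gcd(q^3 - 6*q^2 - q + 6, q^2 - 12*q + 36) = q - 6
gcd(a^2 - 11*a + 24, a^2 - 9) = a - 3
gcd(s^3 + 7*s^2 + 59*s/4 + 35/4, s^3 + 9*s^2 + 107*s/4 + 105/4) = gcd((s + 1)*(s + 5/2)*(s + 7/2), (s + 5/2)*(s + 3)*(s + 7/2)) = s^2 + 6*s + 35/4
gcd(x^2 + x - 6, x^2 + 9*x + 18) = x + 3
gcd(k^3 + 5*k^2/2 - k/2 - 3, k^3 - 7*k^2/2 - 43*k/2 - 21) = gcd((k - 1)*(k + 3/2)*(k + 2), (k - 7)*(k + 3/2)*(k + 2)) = k^2 + 7*k/2 + 3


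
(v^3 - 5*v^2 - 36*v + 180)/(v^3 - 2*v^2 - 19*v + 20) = (v^2 - 36)/(v^2 + 3*v - 4)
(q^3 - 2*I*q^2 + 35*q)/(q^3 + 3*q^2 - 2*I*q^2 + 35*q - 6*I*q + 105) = q/(q + 3)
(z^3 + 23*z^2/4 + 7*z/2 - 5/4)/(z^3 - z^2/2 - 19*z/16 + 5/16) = 4*(z + 5)/(4*z - 5)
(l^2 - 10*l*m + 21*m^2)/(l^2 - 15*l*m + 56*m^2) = (l - 3*m)/(l - 8*m)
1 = 1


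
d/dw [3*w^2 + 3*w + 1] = 6*w + 3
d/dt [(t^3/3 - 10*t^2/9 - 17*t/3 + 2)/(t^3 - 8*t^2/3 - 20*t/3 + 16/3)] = 2*(3*t^4 + 93*t^3 - 113*t^2 - 16*t - 228)/(3*(9*t^6 - 48*t^5 - 56*t^4 + 416*t^3 + 144*t^2 - 640*t + 256))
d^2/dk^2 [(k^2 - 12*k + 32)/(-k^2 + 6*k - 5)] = 6*(2*k^3 - 27*k^2 + 132*k - 219)/(k^6 - 18*k^5 + 123*k^4 - 396*k^3 + 615*k^2 - 450*k + 125)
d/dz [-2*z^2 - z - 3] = -4*z - 1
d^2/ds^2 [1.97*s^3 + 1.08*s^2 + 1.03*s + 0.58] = 11.82*s + 2.16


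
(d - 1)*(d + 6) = d^2 + 5*d - 6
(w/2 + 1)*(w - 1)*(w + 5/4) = w^3/2 + 9*w^2/8 - 3*w/8 - 5/4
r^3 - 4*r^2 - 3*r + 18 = (r - 3)^2*(r + 2)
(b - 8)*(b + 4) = b^2 - 4*b - 32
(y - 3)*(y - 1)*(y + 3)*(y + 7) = y^4 + 6*y^3 - 16*y^2 - 54*y + 63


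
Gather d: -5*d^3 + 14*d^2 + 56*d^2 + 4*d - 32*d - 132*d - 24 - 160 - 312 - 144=-5*d^3 + 70*d^2 - 160*d - 640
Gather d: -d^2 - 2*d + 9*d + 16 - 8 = -d^2 + 7*d + 8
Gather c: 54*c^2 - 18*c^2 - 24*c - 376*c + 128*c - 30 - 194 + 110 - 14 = 36*c^2 - 272*c - 128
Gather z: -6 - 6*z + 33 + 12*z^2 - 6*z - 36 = 12*z^2 - 12*z - 9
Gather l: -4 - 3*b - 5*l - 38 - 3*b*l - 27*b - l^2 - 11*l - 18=-30*b - l^2 + l*(-3*b - 16) - 60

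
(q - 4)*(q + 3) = q^2 - q - 12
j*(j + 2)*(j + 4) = j^3 + 6*j^2 + 8*j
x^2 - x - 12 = (x - 4)*(x + 3)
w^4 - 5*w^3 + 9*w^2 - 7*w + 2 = (w - 2)*(w - 1)^3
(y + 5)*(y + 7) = y^2 + 12*y + 35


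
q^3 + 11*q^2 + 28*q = q*(q + 4)*(q + 7)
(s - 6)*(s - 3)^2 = s^3 - 12*s^2 + 45*s - 54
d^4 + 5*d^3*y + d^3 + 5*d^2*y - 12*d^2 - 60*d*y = d*(d - 3)*(d + 4)*(d + 5*y)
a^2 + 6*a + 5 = (a + 1)*(a + 5)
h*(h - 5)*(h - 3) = h^3 - 8*h^2 + 15*h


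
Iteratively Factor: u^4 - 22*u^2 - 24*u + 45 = (u - 1)*(u^3 + u^2 - 21*u - 45) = (u - 1)*(u + 3)*(u^2 - 2*u - 15) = (u - 1)*(u + 3)^2*(u - 5)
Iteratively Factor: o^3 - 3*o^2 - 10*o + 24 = (o + 3)*(o^2 - 6*o + 8) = (o - 2)*(o + 3)*(o - 4)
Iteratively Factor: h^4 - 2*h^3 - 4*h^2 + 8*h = (h - 2)*(h^3 - 4*h) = (h - 2)*(h + 2)*(h^2 - 2*h) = h*(h - 2)*(h + 2)*(h - 2)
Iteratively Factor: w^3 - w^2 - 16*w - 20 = (w - 5)*(w^2 + 4*w + 4) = (w - 5)*(w + 2)*(w + 2)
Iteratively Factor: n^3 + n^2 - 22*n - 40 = (n - 5)*(n^2 + 6*n + 8) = (n - 5)*(n + 2)*(n + 4)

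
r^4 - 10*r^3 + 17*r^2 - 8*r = r*(r - 8)*(r - 1)^2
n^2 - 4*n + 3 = (n - 3)*(n - 1)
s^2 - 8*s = s*(s - 8)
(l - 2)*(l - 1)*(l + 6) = l^3 + 3*l^2 - 16*l + 12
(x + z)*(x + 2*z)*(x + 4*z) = x^3 + 7*x^2*z + 14*x*z^2 + 8*z^3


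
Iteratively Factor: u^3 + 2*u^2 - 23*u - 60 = (u + 3)*(u^2 - u - 20) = (u - 5)*(u + 3)*(u + 4)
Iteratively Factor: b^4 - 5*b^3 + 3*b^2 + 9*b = (b)*(b^3 - 5*b^2 + 3*b + 9) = b*(b - 3)*(b^2 - 2*b - 3) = b*(b - 3)^2*(b + 1)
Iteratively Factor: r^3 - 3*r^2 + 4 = (r + 1)*(r^2 - 4*r + 4) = (r - 2)*(r + 1)*(r - 2)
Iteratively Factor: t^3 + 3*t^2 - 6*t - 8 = (t + 1)*(t^2 + 2*t - 8) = (t - 2)*(t + 1)*(t + 4)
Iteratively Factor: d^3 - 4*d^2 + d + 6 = (d - 3)*(d^2 - d - 2) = (d - 3)*(d + 1)*(d - 2)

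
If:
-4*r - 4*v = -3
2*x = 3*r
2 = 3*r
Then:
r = 2/3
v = 1/12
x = 1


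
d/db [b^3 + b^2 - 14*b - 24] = 3*b^2 + 2*b - 14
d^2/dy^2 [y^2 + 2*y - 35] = 2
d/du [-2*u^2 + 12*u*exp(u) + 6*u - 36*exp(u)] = 12*u*exp(u) - 4*u - 24*exp(u) + 6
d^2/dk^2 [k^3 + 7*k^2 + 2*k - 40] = 6*k + 14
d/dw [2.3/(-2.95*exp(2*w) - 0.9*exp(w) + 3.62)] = (13.57*exp(w) + 2.07)*exp(w)/(2.95*exp(2*w) + 0.9*exp(w) - 3.62)^2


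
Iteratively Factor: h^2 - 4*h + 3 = (h - 3)*(h - 1)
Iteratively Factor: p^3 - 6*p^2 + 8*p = (p - 4)*(p^2 - 2*p) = p*(p - 4)*(p - 2)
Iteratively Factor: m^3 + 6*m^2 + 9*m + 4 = (m + 1)*(m^2 + 5*m + 4) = (m + 1)^2*(m + 4)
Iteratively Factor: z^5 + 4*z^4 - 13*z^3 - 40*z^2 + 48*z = (z + 4)*(z^4 - 13*z^2 + 12*z) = (z + 4)^2*(z^3 - 4*z^2 + 3*z) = (z - 1)*(z + 4)^2*(z^2 - 3*z) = z*(z - 1)*(z + 4)^2*(z - 3)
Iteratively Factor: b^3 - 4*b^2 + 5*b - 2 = (b - 1)*(b^2 - 3*b + 2) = (b - 1)^2*(b - 2)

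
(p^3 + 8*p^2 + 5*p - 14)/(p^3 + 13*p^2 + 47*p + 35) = (p^2 + p - 2)/(p^2 + 6*p + 5)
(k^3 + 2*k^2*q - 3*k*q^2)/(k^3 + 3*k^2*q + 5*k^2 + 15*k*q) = (k - q)/(k + 5)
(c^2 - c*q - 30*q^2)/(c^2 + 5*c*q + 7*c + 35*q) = (c - 6*q)/(c + 7)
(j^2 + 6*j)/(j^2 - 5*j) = (j + 6)/(j - 5)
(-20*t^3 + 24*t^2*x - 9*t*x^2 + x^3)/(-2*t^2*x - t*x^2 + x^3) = (10*t^2 - 7*t*x + x^2)/(x*(t + x))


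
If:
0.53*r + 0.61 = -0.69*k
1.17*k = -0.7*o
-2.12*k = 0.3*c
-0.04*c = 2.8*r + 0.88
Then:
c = 4.21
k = -0.60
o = 1.00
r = -0.37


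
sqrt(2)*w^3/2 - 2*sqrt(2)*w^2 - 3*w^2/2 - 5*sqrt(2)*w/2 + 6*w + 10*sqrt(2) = (w - 4)*(w - 5*sqrt(2)/2)*(sqrt(2)*w/2 + 1)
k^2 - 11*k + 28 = (k - 7)*(k - 4)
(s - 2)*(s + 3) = s^2 + s - 6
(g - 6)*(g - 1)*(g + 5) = g^3 - 2*g^2 - 29*g + 30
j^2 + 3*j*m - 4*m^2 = (j - m)*(j + 4*m)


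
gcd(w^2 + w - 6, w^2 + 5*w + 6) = w + 3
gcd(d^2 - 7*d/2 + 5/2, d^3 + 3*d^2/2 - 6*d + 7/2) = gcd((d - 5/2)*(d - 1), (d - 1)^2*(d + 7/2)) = d - 1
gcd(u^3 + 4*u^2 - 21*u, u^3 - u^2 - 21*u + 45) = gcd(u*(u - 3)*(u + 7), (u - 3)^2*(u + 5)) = u - 3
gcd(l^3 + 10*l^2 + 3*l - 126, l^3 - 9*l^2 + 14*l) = 1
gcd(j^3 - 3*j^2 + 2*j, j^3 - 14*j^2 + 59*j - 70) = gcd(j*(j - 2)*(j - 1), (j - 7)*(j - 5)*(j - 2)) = j - 2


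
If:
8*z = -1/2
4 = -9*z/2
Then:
No Solution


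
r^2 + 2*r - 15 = (r - 3)*(r + 5)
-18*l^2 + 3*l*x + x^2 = (-3*l + x)*(6*l + x)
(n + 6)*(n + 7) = n^2 + 13*n + 42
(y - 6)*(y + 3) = y^2 - 3*y - 18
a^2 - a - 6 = (a - 3)*(a + 2)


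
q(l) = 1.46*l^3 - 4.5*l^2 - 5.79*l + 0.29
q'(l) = 4.38*l^2 - 9.0*l - 5.79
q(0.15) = -0.67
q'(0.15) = -7.04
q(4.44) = 13.66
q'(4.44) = 40.60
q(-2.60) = -40.74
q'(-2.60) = 47.22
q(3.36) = -14.59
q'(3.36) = 13.42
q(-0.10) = 0.82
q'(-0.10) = -4.85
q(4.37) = 10.89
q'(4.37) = 38.52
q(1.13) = -9.89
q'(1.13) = -10.37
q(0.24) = -1.34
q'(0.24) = -7.70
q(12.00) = 1805.69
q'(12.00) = 516.93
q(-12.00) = -3101.11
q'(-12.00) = 732.93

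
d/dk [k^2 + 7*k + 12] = 2*k + 7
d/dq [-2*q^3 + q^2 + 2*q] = -6*q^2 + 2*q + 2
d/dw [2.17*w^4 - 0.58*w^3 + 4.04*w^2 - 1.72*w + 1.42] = 8.68*w^3 - 1.74*w^2 + 8.08*w - 1.72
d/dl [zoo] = 0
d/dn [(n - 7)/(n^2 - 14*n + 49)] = -1/(n^2 - 14*n + 49)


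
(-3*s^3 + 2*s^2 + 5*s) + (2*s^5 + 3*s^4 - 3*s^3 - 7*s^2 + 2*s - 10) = 2*s^5 + 3*s^4 - 6*s^3 - 5*s^2 + 7*s - 10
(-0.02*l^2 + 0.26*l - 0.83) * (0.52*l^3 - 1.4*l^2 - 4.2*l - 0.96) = -0.0104*l^5 + 0.1632*l^4 - 0.7116*l^3 + 0.0891999999999998*l^2 + 3.2364*l + 0.7968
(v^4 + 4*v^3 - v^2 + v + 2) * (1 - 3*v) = -3*v^5 - 11*v^4 + 7*v^3 - 4*v^2 - 5*v + 2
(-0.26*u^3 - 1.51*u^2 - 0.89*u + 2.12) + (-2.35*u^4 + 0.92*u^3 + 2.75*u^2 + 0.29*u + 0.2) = -2.35*u^4 + 0.66*u^3 + 1.24*u^2 - 0.6*u + 2.32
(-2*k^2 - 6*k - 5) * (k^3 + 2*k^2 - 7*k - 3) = -2*k^5 - 10*k^4 - 3*k^3 + 38*k^2 + 53*k + 15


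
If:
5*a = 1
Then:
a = 1/5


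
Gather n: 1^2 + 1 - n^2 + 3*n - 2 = -n^2 + 3*n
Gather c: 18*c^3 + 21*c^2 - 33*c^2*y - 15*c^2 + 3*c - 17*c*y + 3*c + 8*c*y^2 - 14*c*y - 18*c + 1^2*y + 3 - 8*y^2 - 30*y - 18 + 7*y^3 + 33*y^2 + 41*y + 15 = 18*c^3 + c^2*(6 - 33*y) + c*(8*y^2 - 31*y - 12) + 7*y^3 + 25*y^2 + 12*y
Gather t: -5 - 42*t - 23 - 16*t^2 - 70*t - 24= -16*t^2 - 112*t - 52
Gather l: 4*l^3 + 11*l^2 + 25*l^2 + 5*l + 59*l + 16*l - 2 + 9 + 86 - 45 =4*l^3 + 36*l^2 + 80*l + 48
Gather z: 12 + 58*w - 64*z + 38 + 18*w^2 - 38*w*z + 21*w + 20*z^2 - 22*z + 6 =18*w^2 + 79*w + 20*z^2 + z*(-38*w - 86) + 56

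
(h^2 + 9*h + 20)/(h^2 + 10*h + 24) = (h + 5)/(h + 6)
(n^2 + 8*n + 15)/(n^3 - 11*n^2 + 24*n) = (n^2 + 8*n + 15)/(n*(n^2 - 11*n + 24))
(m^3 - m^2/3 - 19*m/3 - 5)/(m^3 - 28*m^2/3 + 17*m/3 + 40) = (m + 1)/(m - 8)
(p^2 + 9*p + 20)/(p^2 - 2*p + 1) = (p^2 + 9*p + 20)/(p^2 - 2*p + 1)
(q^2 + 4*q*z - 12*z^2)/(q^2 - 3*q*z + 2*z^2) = (-q - 6*z)/(-q + z)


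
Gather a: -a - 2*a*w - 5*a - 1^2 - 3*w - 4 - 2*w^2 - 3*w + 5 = a*(-2*w - 6) - 2*w^2 - 6*w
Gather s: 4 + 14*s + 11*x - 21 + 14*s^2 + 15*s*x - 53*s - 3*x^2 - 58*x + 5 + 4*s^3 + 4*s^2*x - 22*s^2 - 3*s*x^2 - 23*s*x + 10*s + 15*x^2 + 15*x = 4*s^3 + s^2*(4*x - 8) + s*(-3*x^2 - 8*x - 29) + 12*x^2 - 32*x - 12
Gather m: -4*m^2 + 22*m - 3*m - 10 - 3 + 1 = -4*m^2 + 19*m - 12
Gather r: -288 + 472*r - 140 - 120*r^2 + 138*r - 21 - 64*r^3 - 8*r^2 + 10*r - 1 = -64*r^3 - 128*r^2 + 620*r - 450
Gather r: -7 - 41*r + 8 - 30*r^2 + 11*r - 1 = -30*r^2 - 30*r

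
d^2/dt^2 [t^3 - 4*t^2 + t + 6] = 6*t - 8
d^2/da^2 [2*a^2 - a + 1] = 4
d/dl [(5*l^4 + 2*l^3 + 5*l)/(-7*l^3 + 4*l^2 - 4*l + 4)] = (-35*l^6 + 40*l^5 - 52*l^4 + 134*l^3 + 4*l^2 + 20)/(49*l^6 - 56*l^5 + 72*l^4 - 88*l^3 + 48*l^2 - 32*l + 16)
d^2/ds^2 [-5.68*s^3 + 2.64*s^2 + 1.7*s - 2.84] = 5.28 - 34.08*s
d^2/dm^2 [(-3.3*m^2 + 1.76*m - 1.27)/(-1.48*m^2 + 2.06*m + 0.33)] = (12.411872*m^3 + 26.361168*m^2 - 28.38936*m + 15.130916)/(3.241792*m^6 - 13.536672*m^5 + 16.673088*m^4 - 2.705192*m^3 - 3.717648*m^2 - 0.673002*m - 0.035937)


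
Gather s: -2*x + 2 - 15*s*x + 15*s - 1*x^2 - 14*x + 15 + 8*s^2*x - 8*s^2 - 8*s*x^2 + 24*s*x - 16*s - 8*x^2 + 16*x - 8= s^2*(8*x - 8) + s*(-8*x^2 + 9*x - 1) - 9*x^2 + 9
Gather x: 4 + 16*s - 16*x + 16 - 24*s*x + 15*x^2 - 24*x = 16*s + 15*x^2 + x*(-24*s - 40) + 20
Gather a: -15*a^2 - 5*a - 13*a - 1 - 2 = -15*a^2 - 18*a - 3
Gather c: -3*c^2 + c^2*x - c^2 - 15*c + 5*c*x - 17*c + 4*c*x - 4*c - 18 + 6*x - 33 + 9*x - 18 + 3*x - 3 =c^2*(x - 4) + c*(9*x - 36) + 18*x - 72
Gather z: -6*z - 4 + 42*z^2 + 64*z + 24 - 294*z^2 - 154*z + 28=-252*z^2 - 96*z + 48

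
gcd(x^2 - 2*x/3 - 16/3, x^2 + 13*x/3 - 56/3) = x - 8/3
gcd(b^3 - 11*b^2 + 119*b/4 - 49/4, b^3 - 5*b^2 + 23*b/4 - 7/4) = b^2 - 4*b + 7/4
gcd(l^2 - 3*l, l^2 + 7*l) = l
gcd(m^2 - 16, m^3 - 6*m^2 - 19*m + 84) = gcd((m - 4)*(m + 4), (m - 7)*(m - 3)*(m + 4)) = m + 4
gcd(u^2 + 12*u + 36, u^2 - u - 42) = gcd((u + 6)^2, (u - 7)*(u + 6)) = u + 6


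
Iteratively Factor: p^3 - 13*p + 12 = (p - 3)*(p^2 + 3*p - 4) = (p - 3)*(p - 1)*(p + 4)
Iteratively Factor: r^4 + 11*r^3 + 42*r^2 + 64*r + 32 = (r + 2)*(r^3 + 9*r^2 + 24*r + 16) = (r + 2)*(r + 4)*(r^2 + 5*r + 4) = (r + 1)*(r + 2)*(r + 4)*(r + 4)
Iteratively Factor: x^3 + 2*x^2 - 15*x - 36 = (x + 3)*(x^2 - x - 12) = (x + 3)^2*(x - 4)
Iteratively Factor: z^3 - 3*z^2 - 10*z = (z - 5)*(z^2 + 2*z) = z*(z - 5)*(z + 2)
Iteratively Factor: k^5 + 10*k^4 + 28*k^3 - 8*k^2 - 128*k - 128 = (k + 2)*(k^4 + 8*k^3 + 12*k^2 - 32*k - 64) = (k + 2)*(k + 4)*(k^3 + 4*k^2 - 4*k - 16) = (k + 2)^2*(k + 4)*(k^2 + 2*k - 8) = (k + 2)^2*(k + 4)^2*(k - 2)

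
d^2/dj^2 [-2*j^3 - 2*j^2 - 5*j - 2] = -12*j - 4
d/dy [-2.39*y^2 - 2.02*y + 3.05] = -4.78*y - 2.02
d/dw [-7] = 0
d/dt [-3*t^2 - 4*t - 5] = -6*t - 4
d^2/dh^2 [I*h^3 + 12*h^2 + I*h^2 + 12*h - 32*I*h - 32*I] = 6*I*h + 24 + 2*I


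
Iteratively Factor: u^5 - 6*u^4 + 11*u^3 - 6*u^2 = (u)*(u^4 - 6*u^3 + 11*u^2 - 6*u) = u*(u - 3)*(u^3 - 3*u^2 + 2*u) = u^2*(u - 3)*(u^2 - 3*u + 2) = u^2*(u - 3)*(u - 2)*(u - 1)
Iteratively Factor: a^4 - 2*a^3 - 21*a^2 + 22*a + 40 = (a + 1)*(a^3 - 3*a^2 - 18*a + 40) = (a + 1)*(a + 4)*(a^2 - 7*a + 10) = (a - 5)*(a + 1)*(a + 4)*(a - 2)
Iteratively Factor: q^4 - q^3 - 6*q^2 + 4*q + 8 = (q + 2)*(q^3 - 3*q^2 + 4) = (q - 2)*(q + 2)*(q^2 - q - 2) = (q - 2)^2*(q + 2)*(q + 1)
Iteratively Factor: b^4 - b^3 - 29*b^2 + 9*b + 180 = (b - 5)*(b^3 + 4*b^2 - 9*b - 36) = (b - 5)*(b - 3)*(b^2 + 7*b + 12) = (b - 5)*(b - 3)*(b + 3)*(b + 4)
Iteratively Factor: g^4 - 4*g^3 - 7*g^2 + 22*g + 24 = (g + 2)*(g^3 - 6*g^2 + 5*g + 12) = (g - 3)*(g + 2)*(g^2 - 3*g - 4) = (g - 3)*(g + 1)*(g + 2)*(g - 4)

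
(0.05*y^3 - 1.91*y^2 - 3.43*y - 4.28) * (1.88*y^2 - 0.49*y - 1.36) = 0.094*y^5 - 3.6153*y^4 - 5.5805*y^3 - 3.7681*y^2 + 6.762*y + 5.8208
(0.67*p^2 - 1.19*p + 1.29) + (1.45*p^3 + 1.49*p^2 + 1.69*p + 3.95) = 1.45*p^3 + 2.16*p^2 + 0.5*p + 5.24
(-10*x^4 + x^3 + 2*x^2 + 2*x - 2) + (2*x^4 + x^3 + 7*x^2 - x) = -8*x^4 + 2*x^3 + 9*x^2 + x - 2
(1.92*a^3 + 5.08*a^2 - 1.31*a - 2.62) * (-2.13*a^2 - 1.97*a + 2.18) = -4.0896*a^5 - 14.6028*a^4 - 3.0317*a^3 + 19.2357*a^2 + 2.3056*a - 5.7116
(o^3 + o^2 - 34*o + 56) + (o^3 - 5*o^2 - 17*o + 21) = 2*o^3 - 4*o^2 - 51*o + 77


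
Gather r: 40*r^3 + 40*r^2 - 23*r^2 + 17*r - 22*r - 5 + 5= 40*r^3 + 17*r^2 - 5*r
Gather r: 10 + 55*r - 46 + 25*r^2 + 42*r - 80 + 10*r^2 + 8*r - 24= 35*r^2 + 105*r - 140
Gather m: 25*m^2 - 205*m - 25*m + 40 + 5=25*m^2 - 230*m + 45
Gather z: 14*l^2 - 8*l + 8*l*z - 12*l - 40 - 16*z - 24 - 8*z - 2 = 14*l^2 - 20*l + z*(8*l - 24) - 66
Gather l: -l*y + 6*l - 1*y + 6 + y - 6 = l*(6 - y)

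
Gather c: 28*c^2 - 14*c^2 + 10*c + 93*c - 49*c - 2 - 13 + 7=14*c^2 + 54*c - 8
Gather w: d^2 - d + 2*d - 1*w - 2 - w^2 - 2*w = d^2 + d - w^2 - 3*w - 2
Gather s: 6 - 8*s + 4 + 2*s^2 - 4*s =2*s^2 - 12*s + 10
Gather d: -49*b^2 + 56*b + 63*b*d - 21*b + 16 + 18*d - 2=-49*b^2 + 35*b + d*(63*b + 18) + 14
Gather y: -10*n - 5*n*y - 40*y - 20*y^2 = -10*n - 20*y^2 + y*(-5*n - 40)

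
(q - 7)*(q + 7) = q^2 - 49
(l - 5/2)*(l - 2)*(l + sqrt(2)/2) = l^3 - 9*l^2/2 + sqrt(2)*l^2/2 - 9*sqrt(2)*l/4 + 5*l + 5*sqrt(2)/2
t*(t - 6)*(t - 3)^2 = t^4 - 12*t^3 + 45*t^2 - 54*t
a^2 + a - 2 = (a - 1)*(a + 2)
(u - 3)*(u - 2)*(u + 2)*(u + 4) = u^4 + u^3 - 16*u^2 - 4*u + 48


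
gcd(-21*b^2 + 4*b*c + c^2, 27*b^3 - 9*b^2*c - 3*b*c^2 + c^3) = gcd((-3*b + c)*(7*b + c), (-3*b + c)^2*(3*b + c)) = 3*b - c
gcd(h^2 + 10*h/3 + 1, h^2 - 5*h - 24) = h + 3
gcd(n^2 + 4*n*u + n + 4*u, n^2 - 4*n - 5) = n + 1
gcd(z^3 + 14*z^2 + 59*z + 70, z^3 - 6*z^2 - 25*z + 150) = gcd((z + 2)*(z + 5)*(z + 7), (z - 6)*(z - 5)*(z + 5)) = z + 5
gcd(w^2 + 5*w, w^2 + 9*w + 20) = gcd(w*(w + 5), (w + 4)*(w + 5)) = w + 5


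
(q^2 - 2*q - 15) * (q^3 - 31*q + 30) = q^5 - 2*q^4 - 46*q^3 + 92*q^2 + 405*q - 450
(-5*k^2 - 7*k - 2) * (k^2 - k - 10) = -5*k^4 - 2*k^3 + 55*k^2 + 72*k + 20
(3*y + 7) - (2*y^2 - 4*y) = -2*y^2 + 7*y + 7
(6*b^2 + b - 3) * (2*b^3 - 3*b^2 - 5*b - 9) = 12*b^5 - 16*b^4 - 39*b^3 - 50*b^2 + 6*b + 27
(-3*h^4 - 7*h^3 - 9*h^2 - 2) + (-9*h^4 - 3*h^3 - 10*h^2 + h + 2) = -12*h^4 - 10*h^3 - 19*h^2 + h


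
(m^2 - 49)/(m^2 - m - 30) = (49 - m^2)/(-m^2 + m + 30)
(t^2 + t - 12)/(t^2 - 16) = (t - 3)/(t - 4)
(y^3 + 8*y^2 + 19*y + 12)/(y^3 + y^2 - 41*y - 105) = (y^2 + 5*y + 4)/(y^2 - 2*y - 35)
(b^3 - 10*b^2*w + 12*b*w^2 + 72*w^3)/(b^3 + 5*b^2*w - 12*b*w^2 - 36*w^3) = (-b^2 + 12*b*w - 36*w^2)/(-b^2 - 3*b*w + 18*w^2)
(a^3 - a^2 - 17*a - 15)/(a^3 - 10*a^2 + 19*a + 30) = (a + 3)/(a - 6)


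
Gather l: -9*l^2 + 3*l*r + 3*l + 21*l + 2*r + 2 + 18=-9*l^2 + l*(3*r + 24) + 2*r + 20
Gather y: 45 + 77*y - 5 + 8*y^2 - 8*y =8*y^2 + 69*y + 40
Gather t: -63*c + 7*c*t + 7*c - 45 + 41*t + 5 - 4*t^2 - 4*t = -56*c - 4*t^2 + t*(7*c + 37) - 40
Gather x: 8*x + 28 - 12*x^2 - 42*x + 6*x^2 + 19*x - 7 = -6*x^2 - 15*x + 21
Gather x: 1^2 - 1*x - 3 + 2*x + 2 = x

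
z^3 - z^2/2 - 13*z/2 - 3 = (z - 3)*(z + 1/2)*(z + 2)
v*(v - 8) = v^2 - 8*v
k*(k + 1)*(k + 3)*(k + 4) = k^4 + 8*k^3 + 19*k^2 + 12*k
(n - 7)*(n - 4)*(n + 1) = n^3 - 10*n^2 + 17*n + 28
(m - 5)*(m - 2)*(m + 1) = m^3 - 6*m^2 + 3*m + 10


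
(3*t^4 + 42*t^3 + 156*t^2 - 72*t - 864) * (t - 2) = 3*t^5 + 36*t^4 + 72*t^3 - 384*t^2 - 720*t + 1728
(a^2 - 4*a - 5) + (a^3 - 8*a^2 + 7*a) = a^3 - 7*a^2 + 3*a - 5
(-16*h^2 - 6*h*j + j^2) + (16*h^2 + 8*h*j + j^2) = 2*h*j + 2*j^2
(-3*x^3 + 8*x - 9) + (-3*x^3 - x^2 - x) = -6*x^3 - x^2 + 7*x - 9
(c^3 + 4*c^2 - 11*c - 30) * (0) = 0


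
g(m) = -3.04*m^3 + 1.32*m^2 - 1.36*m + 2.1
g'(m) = -9.12*m^2 + 2.64*m - 1.36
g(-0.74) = 5.06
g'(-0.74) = -8.31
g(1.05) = -1.39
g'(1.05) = -8.64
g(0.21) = 1.84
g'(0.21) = -1.21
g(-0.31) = 2.74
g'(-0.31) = -3.05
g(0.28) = 1.76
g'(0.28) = -1.34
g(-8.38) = 1895.17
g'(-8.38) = -663.93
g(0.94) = -0.54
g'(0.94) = -6.94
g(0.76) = 0.49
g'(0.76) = -4.62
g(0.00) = 2.10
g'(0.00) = -1.36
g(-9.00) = 2337.42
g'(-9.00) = -763.84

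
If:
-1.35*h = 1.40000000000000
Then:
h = -1.04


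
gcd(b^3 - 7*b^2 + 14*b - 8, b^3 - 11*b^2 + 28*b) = b - 4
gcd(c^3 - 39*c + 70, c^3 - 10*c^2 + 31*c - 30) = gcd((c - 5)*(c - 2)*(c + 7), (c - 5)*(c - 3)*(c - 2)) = c^2 - 7*c + 10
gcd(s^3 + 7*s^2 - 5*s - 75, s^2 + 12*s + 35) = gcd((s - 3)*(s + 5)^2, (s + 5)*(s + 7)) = s + 5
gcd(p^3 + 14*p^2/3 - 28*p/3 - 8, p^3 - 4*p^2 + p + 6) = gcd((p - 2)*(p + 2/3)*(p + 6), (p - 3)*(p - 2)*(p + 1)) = p - 2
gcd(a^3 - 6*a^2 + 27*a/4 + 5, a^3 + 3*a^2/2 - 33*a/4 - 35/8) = a^2 - 2*a - 5/4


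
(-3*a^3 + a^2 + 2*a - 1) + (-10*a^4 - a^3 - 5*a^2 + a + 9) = -10*a^4 - 4*a^3 - 4*a^2 + 3*a + 8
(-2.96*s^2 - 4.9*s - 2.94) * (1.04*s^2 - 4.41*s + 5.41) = -3.0784*s^4 + 7.9576*s^3 + 2.5378*s^2 - 13.5436*s - 15.9054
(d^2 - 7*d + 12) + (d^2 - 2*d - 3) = 2*d^2 - 9*d + 9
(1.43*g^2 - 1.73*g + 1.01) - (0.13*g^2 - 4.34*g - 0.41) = 1.3*g^2 + 2.61*g + 1.42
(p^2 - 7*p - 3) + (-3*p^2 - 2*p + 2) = -2*p^2 - 9*p - 1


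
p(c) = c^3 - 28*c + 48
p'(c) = 3*c^2 - 28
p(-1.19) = 79.63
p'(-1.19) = -23.75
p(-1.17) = 79.16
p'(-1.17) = -23.89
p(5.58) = 65.50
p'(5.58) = 65.41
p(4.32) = 7.66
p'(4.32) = 27.99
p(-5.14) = 56.12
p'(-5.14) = 51.26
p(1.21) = 15.89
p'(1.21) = -23.61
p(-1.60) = 88.70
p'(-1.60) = -20.32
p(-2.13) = 97.98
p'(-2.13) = -14.39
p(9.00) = 525.00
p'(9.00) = 215.00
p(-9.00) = -429.00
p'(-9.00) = 215.00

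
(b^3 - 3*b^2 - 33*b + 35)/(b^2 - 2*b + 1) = (b^2 - 2*b - 35)/(b - 1)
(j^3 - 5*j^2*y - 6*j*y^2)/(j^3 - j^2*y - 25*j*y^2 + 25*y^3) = j*(j^2 - 5*j*y - 6*y^2)/(j^3 - j^2*y - 25*j*y^2 + 25*y^3)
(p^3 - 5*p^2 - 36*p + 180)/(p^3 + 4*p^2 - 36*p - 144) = (p - 5)/(p + 4)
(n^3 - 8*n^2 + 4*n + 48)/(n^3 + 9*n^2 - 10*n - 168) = (n^2 - 4*n - 12)/(n^2 + 13*n + 42)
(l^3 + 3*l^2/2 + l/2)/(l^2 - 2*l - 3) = l*(2*l + 1)/(2*(l - 3))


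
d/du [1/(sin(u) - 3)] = -cos(u)/(sin(u) - 3)^2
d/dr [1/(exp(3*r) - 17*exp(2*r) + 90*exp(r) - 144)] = (-3*exp(2*r) + 34*exp(r) - 90)*exp(r)/(exp(3*r) - 17*exp(2*r) + 90*exp(r) - 144)^2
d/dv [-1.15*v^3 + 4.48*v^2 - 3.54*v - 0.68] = -3.45*v^2 + 8.96*v - 3.54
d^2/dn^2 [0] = 0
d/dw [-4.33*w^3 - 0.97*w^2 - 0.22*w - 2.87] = -12.99*w^2 - 1.94*w - 0.22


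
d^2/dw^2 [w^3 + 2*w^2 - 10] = 6*w + 4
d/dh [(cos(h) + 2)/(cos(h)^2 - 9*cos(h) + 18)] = (cos(h)^2 + 4*cos(h) - 36)*sin(h)/(cos(h)^2 - 9*cos(h) + 18)^2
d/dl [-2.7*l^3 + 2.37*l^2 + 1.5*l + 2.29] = -8.1*l^2 + 4.74*l + 1.5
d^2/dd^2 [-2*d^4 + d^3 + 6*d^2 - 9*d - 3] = -24*d^2 + 6*d + 12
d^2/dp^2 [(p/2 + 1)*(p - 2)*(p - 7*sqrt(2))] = 3*p - 7*sqrt(2)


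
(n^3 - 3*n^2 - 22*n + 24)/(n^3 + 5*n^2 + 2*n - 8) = (n - 6)/(n + 2)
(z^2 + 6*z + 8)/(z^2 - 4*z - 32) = (z + 2)/(z - 8)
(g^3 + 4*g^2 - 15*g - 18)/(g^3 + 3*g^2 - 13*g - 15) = (g + 6)/(g + 5)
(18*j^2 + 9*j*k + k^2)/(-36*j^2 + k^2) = (-3*j - k)/(6*j - k)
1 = 1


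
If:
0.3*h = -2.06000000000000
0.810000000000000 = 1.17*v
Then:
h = -6.87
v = 0.69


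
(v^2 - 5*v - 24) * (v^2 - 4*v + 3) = v^4 - 9*v^3 - v^2 + 81*v - 72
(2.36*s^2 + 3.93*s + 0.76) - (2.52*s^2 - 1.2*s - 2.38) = -0.16*s^2 + 5.13*s + 3.14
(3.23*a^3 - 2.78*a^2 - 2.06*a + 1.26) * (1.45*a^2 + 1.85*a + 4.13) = 4.6835*a^5 + 1.9445*a^4 + 5.2099*a^3 - 13.4654*a^2 - 6.1768*a + 5.2038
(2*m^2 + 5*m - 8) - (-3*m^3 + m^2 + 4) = 3*m^3 + m^2 + 5*m - 12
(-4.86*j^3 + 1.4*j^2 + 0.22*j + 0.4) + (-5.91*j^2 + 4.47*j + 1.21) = -4.86*j^3 - 4.51*j^2 + 4.69*j + 1.61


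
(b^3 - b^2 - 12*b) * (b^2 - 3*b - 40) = b^5 - 4*b^4 - 49*b^3 + 76*b^2 + 480*b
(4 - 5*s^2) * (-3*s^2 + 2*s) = 15*s^4 - 10*s^3 - 12*s^2 + 8*s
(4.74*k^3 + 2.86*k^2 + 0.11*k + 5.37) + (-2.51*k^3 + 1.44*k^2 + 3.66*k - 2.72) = 2.23*k^3 + 4.3*k^2 + 3.77*k + 2.65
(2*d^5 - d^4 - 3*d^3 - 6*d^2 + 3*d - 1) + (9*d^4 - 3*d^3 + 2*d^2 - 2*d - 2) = 2*d^5 + 8*d^4 - 6*d^3 - 4*d^2 + d - 3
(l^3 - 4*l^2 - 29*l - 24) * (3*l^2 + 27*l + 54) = 3*l^5 + 15*l^4 - 141*l^3 - 1071*l^2 - 2214*l - 1296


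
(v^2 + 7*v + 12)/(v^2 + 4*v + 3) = (v + 4)/(v + 1)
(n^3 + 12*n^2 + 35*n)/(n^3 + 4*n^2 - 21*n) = (n + 5)/(n - 3)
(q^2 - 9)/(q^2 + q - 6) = (q - 3)/(q - 2)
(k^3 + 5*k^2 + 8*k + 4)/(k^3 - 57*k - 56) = (k^2 + 4*k + 4)/(k^2 - k - 56)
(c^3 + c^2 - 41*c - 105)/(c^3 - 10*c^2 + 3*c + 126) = (c + 5)/(c - 6)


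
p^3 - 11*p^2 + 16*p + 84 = (p - 7)*(p - 6)*(p + 2)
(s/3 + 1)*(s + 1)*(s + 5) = s^3/3 + 3*s^2 + 23*s/3 + 5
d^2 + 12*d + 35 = (d + 5)*(d + 7)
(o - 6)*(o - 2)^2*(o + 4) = o^4 - 6*o^3 - 12*o^2 + 88*o - 96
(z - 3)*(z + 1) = z^2 - 2*z - 3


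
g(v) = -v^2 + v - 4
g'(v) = 1 - 2*v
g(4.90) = -23.11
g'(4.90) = -8.80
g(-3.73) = -21.64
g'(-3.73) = 8.46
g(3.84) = -14.91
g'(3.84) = -6.68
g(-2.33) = -11.76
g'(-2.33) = 5.66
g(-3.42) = -19.12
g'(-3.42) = 7.84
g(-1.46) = -7.59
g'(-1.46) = 3.92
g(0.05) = -3.95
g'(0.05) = 0.90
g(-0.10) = -4.11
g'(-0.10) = 1.20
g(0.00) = -4.00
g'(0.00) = 1.00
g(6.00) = -34.00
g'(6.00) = -11.00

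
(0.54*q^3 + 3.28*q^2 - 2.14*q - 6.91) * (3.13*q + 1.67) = 1.6902*q^4 + 11.1682*q^3 - 1.2206*q^2 - 25.2021*q - 11.5397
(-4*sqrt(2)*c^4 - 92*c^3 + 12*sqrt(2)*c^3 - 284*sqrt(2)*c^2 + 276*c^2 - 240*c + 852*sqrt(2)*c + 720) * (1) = -4*sqrt(2)*c^4 - 92*c^3 + 12*sqrt(2)*c^3 - 284*sqrt(2)*c^2 + 276*c^2 - 240*c + 852*sqrt(2)*c + 720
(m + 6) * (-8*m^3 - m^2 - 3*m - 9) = -8*m^4 - 49*m^3 - 9*m^2 - 27*m - 54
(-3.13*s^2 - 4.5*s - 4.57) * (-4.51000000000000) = 14.1163*s^2 + 20.295*s + 20.6107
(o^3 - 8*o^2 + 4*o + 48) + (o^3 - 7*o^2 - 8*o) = 2*o^3 - 15*o^2 - 4*o + 48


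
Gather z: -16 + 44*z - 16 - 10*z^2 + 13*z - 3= -10*z^2 + 57*z - 35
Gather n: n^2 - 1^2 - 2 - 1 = n^2 - 4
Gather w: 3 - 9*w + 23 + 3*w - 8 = 18 - 6*w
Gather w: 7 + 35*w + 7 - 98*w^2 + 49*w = -98*w^2 + 84*w + 14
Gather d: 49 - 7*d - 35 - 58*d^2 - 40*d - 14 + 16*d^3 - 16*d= 16*d^3 - 58*d^2 - 63*d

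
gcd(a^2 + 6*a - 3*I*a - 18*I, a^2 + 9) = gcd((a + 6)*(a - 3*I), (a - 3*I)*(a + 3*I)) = a - 3*I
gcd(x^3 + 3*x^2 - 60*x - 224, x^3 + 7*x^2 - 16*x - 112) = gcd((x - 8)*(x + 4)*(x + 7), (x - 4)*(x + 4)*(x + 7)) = x^2 + 11*x + 28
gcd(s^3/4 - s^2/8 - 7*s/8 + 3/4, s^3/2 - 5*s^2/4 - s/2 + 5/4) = s - 1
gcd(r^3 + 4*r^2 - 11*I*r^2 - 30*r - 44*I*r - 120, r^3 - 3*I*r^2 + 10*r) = r - 5*I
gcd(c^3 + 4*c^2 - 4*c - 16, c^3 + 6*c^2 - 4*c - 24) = c^2 - 4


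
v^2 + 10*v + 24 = (v + 4)*(v + 6)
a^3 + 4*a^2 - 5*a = a*(a - 1)*(a + 5)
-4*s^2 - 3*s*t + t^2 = (-4*s + t)*(s + t)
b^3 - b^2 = b^2*(b - 1)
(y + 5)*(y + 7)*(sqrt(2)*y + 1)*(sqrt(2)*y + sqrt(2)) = 2*y^4 + sqrt(2)*y^3 + 26*y^3 + 13*sqrt(2)*y^2 + 94*y^2 + 47*sqrt(2)*y + 70*y + 35*sqrt(2)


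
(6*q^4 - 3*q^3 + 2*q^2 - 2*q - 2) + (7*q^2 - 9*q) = 6*q^4 - 3*q^3 + 9*q^2 - 11*q - 2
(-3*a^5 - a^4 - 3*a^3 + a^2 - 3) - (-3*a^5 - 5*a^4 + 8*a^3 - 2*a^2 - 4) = 4*a^4 - 11*a^3 + 3*a^2 + 1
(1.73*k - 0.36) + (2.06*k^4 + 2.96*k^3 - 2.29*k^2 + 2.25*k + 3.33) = 2.06*k^4 + 2.96*k^3 - 2.29*k^2 + 3.98*k + 2.97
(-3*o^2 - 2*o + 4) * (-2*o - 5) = 6*o^3 + 19*o^2 + 2*o - 20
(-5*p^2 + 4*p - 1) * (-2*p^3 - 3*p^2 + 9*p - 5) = 10*p^5 + 7*p^4 - 55*p^3 + 64*p^2 - 29*p + 5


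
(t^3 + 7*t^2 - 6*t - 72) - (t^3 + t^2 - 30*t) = 6*t^2 + 24*t - 72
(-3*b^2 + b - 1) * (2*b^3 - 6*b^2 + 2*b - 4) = -6*b^5 + 20*b^4 - 14*b^3 + 20*b^2 - 6*b + 4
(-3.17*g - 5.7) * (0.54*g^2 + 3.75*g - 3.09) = -1.7118*g^3 - 14.9655*g^2 - 11.5797*g + 17.613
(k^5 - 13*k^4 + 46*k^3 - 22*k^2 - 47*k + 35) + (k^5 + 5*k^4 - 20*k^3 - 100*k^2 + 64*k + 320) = 2*k^5 - 8*k^4 + 26*k^3 - 122*k^2 + 17*k + 355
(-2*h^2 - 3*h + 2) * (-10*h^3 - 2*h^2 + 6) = 20*h^5 + 34*h^4 - 14*h^3 - 16*h^2 - 18*h + 12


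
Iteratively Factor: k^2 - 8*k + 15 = (k - 3)*(k - 5)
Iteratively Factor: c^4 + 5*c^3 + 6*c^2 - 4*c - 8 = (c + 2)*(c^3 + 3*c^2 - 4) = (c + 2)^2*(c^2 + c - 2) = (c + 2)^3*(c - 1)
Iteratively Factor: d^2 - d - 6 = (d + 2)*(d - 3)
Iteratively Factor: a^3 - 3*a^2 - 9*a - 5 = (a - 5)*(a^2 + 2*a + 1) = (a - 5)*(a + 1)*(a + 1)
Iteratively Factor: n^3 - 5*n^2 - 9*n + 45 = (n + 3)*(n^2 - 8*n + 15) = (n - 3)*(n + 3)*(n - 5)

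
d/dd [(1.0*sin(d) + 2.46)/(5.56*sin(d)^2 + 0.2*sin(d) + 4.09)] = (-5.56*sin(d)^2 - 27.3552*sin(d) + 3.598)*cos(d)/(30.9136*sin(d)^4 + 2.224*sin(d)^3 + 45.5208*sin(d)^2 + 1.636*sin(d) + 16.7281)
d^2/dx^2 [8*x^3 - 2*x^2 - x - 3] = 48*x - 4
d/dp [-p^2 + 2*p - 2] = 2 - 2*p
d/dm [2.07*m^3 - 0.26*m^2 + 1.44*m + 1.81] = 6.21*m^2 - 0.52*m + 1.44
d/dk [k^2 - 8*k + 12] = 2*k - 8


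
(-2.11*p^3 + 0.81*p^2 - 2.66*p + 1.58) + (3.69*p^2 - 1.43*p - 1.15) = -2.11*p^3 + 4.5*p^2 - 4.09*p + 0.43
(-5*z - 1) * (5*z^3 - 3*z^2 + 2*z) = -25*z^4 + 10*z^3 - 7*z^2 - 2*z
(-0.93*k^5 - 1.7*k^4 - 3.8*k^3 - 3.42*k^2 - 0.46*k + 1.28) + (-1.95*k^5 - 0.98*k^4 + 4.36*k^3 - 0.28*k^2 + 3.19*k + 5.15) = -2.88*k^5 - 2.68*k^4 + 0.56*k^3 - 3.7*k^2 + 2.73*k + 6.43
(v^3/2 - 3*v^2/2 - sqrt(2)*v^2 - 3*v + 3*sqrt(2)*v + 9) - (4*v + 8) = v^3/2 - 3*v^2/2 - sqrt(2)*v^2 - 7*v + 3*sqrt(2)*v + 1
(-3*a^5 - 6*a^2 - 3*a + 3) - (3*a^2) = -3*a^5 - 9*a^2 - 3*a + 3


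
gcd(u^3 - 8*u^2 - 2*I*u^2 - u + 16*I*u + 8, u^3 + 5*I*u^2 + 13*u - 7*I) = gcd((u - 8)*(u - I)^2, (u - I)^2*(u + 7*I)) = u^2 - 2*I*u - 1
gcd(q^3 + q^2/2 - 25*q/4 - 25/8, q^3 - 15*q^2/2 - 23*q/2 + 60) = q - 5/2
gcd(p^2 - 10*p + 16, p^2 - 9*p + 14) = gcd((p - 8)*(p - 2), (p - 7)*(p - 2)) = p - 2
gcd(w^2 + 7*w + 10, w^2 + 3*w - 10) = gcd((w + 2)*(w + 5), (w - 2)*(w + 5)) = w + 5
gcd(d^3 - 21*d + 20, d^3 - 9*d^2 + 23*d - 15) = d - 1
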